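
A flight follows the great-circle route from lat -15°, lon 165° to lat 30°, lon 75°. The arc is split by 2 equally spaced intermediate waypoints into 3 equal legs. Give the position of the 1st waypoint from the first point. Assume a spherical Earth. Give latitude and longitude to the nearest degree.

≈ lat 2°, lon 137°

Convert each endpoint to a unit vector on the sphere (x = cos φ cos λ, y = cos φ sin λ, z = sin φ).
The central angle between the endpoints is δ = arccos(p₁·p₂) ≈ 1.701 rad (97.4°).
Interpolate at f = 1/3 with slerp weights a = sin((1−f)δ)/sin δ ≈ 0.914, b = sin(fδ)/sin δ ≈ 0.542.
p = a·p₁ + b·p₂ ≈ (-0.731, 0.681, 0.034); φ = arcsin(p_z) ≈ 1.97°, λ = atan2(p_y, p_x) ≈ 137.01°.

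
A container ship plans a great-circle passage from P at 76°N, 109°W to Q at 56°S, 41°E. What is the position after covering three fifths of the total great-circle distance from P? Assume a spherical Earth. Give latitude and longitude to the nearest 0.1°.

Convert each endpoint to a unit vector on the sphere (x = cos φ cos λ, y = cos φ sin λ, z = sin φ).
The central angle between the endpoints is δ = arccos(p₁·p₂) ≈ 2.743 rad (157.2°).
Interpolate at f = 3/5 with slerp weights a = sin((1−f)δ)/sin δ ≈ 2.292, b = sin(fδ)/sin δ ≈ 2.569.
p = a·p₁ + b·p₂ ≈ (0.903, 0.418, 0.095); φ = arcsin(p_z) ≈ 5.43°, λ = atan2(p_y, p_x) ≈ 24.83°.

≈ 5.4°N, 24.8°E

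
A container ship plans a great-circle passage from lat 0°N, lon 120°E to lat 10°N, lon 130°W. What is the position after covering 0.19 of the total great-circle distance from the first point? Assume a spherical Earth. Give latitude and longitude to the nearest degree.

≈ lat 4°N, lon 141°E

Convert each endpoint to a unit vector on the sphere (x = cos φ cos λ, y = cos φ sin λ, z = sin φ).
The central angle between the endpoints is δ = arccos(p₁·p₂) ≈ 1.914 rad (109.7°).
Interpolate at f = 0.19 with slerp weights a = sin((1−f)δ)/sin δ ≈ 1.062, b = sin(fδ)/sin δ ≈ 0.378.
p = a·p₁ + b·p₂ ≈ (-0.770, 0.635, 0.066); φ = arcsin(p_z) ≈ 3.76°, λ = atan2(p_y, p_x) ≈ 140.51°.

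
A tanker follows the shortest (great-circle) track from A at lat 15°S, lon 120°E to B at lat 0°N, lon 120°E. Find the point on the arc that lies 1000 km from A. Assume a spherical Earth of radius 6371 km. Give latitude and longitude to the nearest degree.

From cos δ = sin φ₁ sin φ₂ + cos φ₁ cos φ₂ cos Δλ, the central angle is δ ≈ 0.262 rad (15.0°). The total great-circle distance is δ·R ≈ 0.262 × 6371 ≈ 1668 km, so the target fraction is f = 1000/1668 ≈ 0.600.
Interpolate at f ≈ 0.600 with slerp weights a = sin((1−f)δ)/sin δ ≈ 0.404, b = sin(fδ)/sin δ ≈ 0.604.
p = a·p₁ + b·p₂ ≈ (-0.497, 0.861, -0.105); φ = arcsin(p_z) ≈ -6.01°, λ = atan2(p_y, p_x) ≈ 120.00°.

≈ lat 6°S, lon 120°E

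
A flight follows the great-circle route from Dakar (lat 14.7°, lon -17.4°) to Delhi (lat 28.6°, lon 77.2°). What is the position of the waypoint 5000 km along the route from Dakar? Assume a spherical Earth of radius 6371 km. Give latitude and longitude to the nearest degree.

≈ lat 31°, lon 29°

The haversine formula gives a central angle δ ≈ 1.517 rad (86.9°) between the endpoints. The total great-circle distance is δ·R ≈ 1.517 × 6371 ≈ 9667 km, so the target fraction is f = 5000/9667 ≈ 0.517.
Interpolate at f ≈ 0.517 with slerp weights a = sin((1−f)δ)/sin δ ≈ 0.670, b = sin(fδ)/sin δ ≈ 0.708.
p = a·p₁ + b·p₂ ≈ (0.756, 0.412, 0.509); φ = arcsin(p_z) ≈ 30.58°, λ = atan2(p_y, p_x) ≈ 28.60°.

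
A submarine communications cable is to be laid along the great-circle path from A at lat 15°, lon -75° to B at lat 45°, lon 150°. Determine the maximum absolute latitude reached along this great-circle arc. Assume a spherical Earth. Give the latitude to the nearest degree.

The great circle lies in the plane with unit normal n̂ = (p₁ × p₂)/|p₁ × p₂|.
Here n̂_z ≈ -0.506; the vertex latitude is φ_max = arccos|n̂_z| ≈ 59.6°.
Check via Clairaut: cos φ_max = |cos φ₁| · sin C = cos(15.0°)·sin(31.6°) ≈ 0.506, again giving ≈ 59.6°.

≈ 60°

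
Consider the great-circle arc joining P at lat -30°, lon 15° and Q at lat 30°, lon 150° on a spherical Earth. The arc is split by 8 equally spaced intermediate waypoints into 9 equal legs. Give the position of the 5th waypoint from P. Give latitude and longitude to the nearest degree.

≈ lat 4°, lon 89°

Convert each endpoint to a unit vector on the sphere (x = cos φ cos λ, y = cos φ sin λ, z = sin φ).
The central angle between the endpoints is δ = arccos(p₁·p₂) ≈ 2.466 rad (141.3°).
Interpolate at f = 5/9 with slerp weights a = sin((1−f)δ)/sin δ ≈ 1.422, b = sin(fδ)/sin δ ≈ 1.567.
p = a·p₁ + b·p₂ ≈ (0.014, 0.997, 0.072); φ = arcsin(p_z) ≈ 4.15°, λ = atan2(p_y, p_x) ≈ 89.17°.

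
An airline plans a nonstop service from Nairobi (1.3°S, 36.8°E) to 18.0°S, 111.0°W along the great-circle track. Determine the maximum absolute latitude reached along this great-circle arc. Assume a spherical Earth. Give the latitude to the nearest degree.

The great circle lies in the plane with unit normal n̂ = (p₁ × p₂)/|p₁ × p₂|.
Here n̂_z ≈ -0.840; the vertex latitude is φ_max = arccos|n̂_z| ≈ 32.9°.
Check via Clairaut: cos φ_max = |cos φ₁| · sin C = cos(1.3°)·sin(122.8°) ≈ 0.840, again giving ≈ 32.9°.

≈ 33°S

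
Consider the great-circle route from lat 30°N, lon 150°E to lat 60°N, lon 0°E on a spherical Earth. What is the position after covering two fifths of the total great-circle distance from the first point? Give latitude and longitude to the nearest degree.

Convert each endpoint to a unit vector on the sphere (x = cos φ cos λ, y = cos φ sin λ, z = sin φ).
The central angle between the endpoints is δ = arccos(p₁·p₂) ≈ 1.513 rad (86.7°).
Interpolate at f = 2/5 with slerp weights a = sin((1−f)δ)/sin δ ≈ 0.789, b = sin(fδ)/sin δ ≈ 0.570.
p = a·p₁ + b·p₂ ≈ (-0.307, 0.342, 0.888); φ = arcsin(p_z) ≈ 62.64°, λ = atan2(p_y, p_x) ≈ 131.94°.

≈ lat 63°N, lon 132°E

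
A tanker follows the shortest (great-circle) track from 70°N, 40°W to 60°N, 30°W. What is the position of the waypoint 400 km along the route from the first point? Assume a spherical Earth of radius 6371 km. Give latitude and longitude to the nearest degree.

From cos δ = sin φ₁ sin φ₂ + cos φ₁ cos φ₂ cos Δλ, the central angle is δ ≈ 0.189 rad (10.8°). The total great-circle distance is δ·R ≈ 0.189 × 6371 ≈ 1204 km, so the target fraction is f = 400/1204 ≈ 0.332.
Interpolate at f ≈ 0.332 with slerp weights a = sin((1−f)δ)/sin δ ≈ 0.670, b = sin(fδ)/sin δ ≈ 0.334.
p = a·p₁ + b·p₂ ≈ (0.320, -0.231, 0.919); φ = arcsin(p_z) ≈ 66.75°, λ = atan2(p_y, p_x) ≈ -35.79°.

≈ 67°N, 36°W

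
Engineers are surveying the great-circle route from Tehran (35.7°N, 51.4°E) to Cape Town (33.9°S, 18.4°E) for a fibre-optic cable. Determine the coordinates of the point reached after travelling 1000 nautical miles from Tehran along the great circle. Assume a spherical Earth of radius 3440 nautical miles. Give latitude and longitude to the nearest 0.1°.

≈ 20.7°N, 43.2°E

Write both endpoints as unit vectors p₁, p₂ with components (cos φ cos λ, cos φ sin λ, sin φ).
The central angle between the endpoints is δ = arccos(p₁·p₂) ≈ 1.329 rad (76.1°). The total great-circle distance is δ·R ≈ 1.329 × 3440 ≈ 4570 nmi, so the target fraction is f = 1000/4570 ≈ 0.219.
Interpolate at f ≈ 0.219 with slerp weights a = sin((1−f)δ)/sin δ ≈ 0.887, b = sin(fδ)/sin δ ≈ 0.295.
p = a·p₁ + b·p₂ ≈ (0.682, 0.640, 0.353); φ = arcsin(p_z) ≈ 20.68°, λ = atan2(p_y, p_x) ≈ 43.20°.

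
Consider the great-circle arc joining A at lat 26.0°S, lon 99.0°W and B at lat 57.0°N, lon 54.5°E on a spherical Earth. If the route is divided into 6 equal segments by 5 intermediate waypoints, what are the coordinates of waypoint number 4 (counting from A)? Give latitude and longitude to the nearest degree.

From cos δ = sin φ₁ sin φ₂ + cos φ₁ cos φ₂ cos Δλ, the central angle is δ ≈ 2.508 rad (143.7°).
Interpolate at f = 4/6 with slerp weights a = sin((1−f)δ)/sin δ ≈ 1.253, b = sin(fδ)/sin δ ≈ 1.680.
p = a·p₁ + b·p₂ ≈ (0.355, -0.367, 0.860); φ = arcsin(p_z) ≈ 59.28°, λ = atan2(p_y, p_x) ≈ -45.95°.

≈ lat 59°N, lon 46°W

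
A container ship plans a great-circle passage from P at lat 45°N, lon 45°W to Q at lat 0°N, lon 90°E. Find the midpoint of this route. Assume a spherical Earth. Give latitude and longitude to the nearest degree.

≈ lat 45°N, lon 45°E

Convert each endpoint to a unit vector on the sphere (x = cos φ cos λ, y = cos φ sin λ, z = sin φ).
The central angle between the endpoints is δ = arccos(p₁·p₂) ≈ 2.094 rad (120.0°).
Interpolate at f = 1/2 with slerp weights a = sin((1−f)δ)/sin δ ≈ 1.000, b = sin(fδ)/sin δ ≈ 1.000.
p = a·p₁ + b·p₂ ≈ (0.500, 0.500, 0.707); φ = arcsin(p_z) ≈ 45.00°, λ = atan2(p_y, p_x) ≈ 45.00°.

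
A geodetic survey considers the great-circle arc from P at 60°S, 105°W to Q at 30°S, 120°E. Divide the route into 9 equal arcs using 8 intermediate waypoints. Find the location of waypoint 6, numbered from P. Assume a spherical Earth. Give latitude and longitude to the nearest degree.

≈ 55°S, 137°E

Convert each endpoint to a unit vector on the sphere (x = cos φ cos λ, y = cos φ sin λ, z = sin φ).
The central angle between the endpoints is δ = arccos(p₁·p₂) ≈ 1.444 rad (82.7°).
Interpolate at f = 6/9 with slerp weights a = sin((1−f)δ)/sin δ ≈ 0.467, b = sin(fδ)/sin δ ≈ 0.827.
p = a·p₁ + b·p₂ ≈ (-0.419, 0.395, -0.818); φ = arcsin(p_z) ≈ -54.86°, λ = atan2(p_y, p_x) ≈ 136.66°.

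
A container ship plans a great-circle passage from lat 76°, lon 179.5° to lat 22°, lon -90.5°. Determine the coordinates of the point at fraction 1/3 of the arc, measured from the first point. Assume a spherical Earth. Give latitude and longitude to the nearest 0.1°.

≈ lat 64.6°, lon -116.2°

Convert each endpoint to a unit vector on the sphere (x = cos φ cos λ, y = cos φ sin λ, z = sin φ).
The central angle between the endpoints is δ = arccos(p₁·p₂) ≈ 1.199 rad (68.7°).
Interpolate at f = 1/3 with slerp weights a = sin((1−f)δ)/sin δ ≈ 0.769, b = sin(fδ)/sin δ ≈ 0.418.
p = a·p₁ + b·p₂ ≈ (-0.190, -0.386, 0.903); φ = arcsin(p_z) ≈ 64.56°, λ = atan2(p_y, p_x) ≈ -116.17°.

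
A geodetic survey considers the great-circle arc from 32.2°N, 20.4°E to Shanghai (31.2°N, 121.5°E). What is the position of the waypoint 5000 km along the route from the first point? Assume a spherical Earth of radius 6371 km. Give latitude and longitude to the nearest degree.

≈ 44°N, 77°E

The haversine formula gives a central angle δ ≈ 1.434 rad (82.1°) between the endpoints. The total great-circle distance is δ·R ≈ 1.434 × 6371 ≈ 9134 km, so the target fraction is f = 5000/9134 ≈ 0.547.
Interpolate at f ≈ 0.547 with slerp weights a = sin((1−f)δ)/sin δ ≈ 0.610, b = sin(fδ)/sin δ ≈ 0.713.
p = a·p₁ + b·p₂ ≈ (0.165, 0.700, 0.695); φ = arcsin(p_z) ≈ 44.00°, λ = atan2(p_y, p_x) ≈ 76.74°.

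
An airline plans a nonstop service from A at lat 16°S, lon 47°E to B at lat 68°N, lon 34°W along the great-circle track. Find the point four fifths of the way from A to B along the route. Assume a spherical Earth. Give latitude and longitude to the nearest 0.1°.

Write both endpoints as unit vectors p₁, p₂ with components (cos φ cos λ, cos φ sin λ, sin φ).
The central angle between the endpoints is δ = arccos(p₁·p₂) ≈ 1.771 rad (101.5°).
Interpolate at f = 4/5 with slerp weights a = sin((1−f)δ)/sin δ ≈ 0.354, b = sin(fδ)/sin δ ≈ 1.008.
p = a·p₁ + b·p₂ ≈ (0.545, 0.038, 0.837); φ = arcsin(p_z) ≈ 56.87°, λ = atan2(p_y, p_x) ≈ 3.95°.

≈ lat 56.9°N, lon 3.9°E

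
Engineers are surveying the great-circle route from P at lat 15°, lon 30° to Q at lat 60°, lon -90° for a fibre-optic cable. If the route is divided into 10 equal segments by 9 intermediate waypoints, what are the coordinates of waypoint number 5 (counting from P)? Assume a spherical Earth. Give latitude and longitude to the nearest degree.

Write both endpoints as unit vectors p₁, p₂ with components (cos φ cos λ, cos φ sin λ, sin φ).
The central angle between the endpoints is δ = arccos(p₁·p₂) ≈ 1.588 rad (91.0°).
Interpolate at f = 5/10 with slerp weights a = sin((1−f)δ)/sin δ ≈ 0.713, b = sin(fδ)/sin δ ≈ 0.713.
p = a·p₁ + b·p₂ ≈ (0.597, -0.012, 0.802); φ = arcsin(p_z) ≈ 53.36°, λ = atan2(p_y, p_x) ≈ -1.17°.

≈ lat 53°, lon -1°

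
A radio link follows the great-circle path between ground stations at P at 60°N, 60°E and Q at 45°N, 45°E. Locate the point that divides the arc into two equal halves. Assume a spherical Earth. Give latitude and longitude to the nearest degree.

Convert each endpoint to a unit vector on the sphere (x = cos φ cos λ, y = cos φ sin λ, z = sin φ).
The central angle between the endpoints is δ = arccos(p₁·p₂) ≈ 0.305 rad (17.5°).
Interpolate at f = 1/2 with slerp weights a = sin((1−f)δ)/sin δ ≈ 0.506, b = sin(fδ)/sin δ ≈ 0.506.
p = a·p₁ + b·p₂ ≈ (0.379, 0.472, 0.796); φ = arcsin(p_z) ≈ 52.73°, λ = atan2(p_y, p_x) ≈ 51.21°.

≈ 53°N, 51°E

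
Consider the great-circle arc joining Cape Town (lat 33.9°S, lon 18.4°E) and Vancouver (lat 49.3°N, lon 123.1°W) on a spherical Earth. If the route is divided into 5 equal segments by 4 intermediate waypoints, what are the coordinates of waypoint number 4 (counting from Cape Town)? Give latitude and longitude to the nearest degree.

Write both endpoints as unit vectors p₁, p₂ with components (cos φ cos λ, cos φ sin λ, sin φ).
The central angle between the endpoints is δ = arccos(p₁·p₂) ≈ 2.580 rad (147.8°).
Interpolate at f = 4/5 with slerp weights a = sin((1−f)δ)/sin δ ≈ 0.927, b = sin(fδ)/sin δ ≈ 1.654.
p = a·p₁ + b·p₂ ≈ (0.141, -0.661, 0.737); φ = arcsin(p_z) ≈ 47.50°, λ = atan2(p_y, p_x) ≈ -77.98°.

≈ lat 47°N, lon 78°W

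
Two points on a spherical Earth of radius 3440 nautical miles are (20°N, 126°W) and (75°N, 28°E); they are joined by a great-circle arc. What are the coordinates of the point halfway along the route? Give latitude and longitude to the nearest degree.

Write both endpoints as unit vectors p₁, p₂ with components (cos φ cos λ, cos φ sin λ, sin φ).
The central angle between the endpoints is δ = arccos(p₁·p₂) ≈ 1.459 rad (83.6°).
Interpolate at f = 1/2 with slerp weights a = sin((1−f)δ)/sin δ ≈ 0.671, b = sin(fδ)/sin δ ≈ 0.671.
p = a·p₁ + b·p₂ ≈ (-0.217, -0.428, 0.877); φ = arcsin(p_z) ≈ 61.30°, λ = atan2(p_y, p_x) ≈ -116.88°.

≈ (61°N, 117°W)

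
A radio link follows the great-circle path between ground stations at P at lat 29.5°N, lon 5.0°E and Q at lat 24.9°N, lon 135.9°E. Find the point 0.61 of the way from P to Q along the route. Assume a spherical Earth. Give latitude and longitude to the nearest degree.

The haversine formula gives a central angle δ ≈ 1.886 rad (108.0°) between the endpoints.
Interpolate at f = 0.61 with slerp weights a = sin((1−f)δ)/sin δ ≈ 0.706, b = sin(fδ)/sin δ ≈ 0.960.
p = a·p₁ + b·p₂ ≈ (-0.014, 0.659, 0.752); φ = arcsin(p_z) ≈ 48.73°, λ = atan2(p_y, p_x) ≈ 91.18°.

≈ lat 49°N, lon 91°E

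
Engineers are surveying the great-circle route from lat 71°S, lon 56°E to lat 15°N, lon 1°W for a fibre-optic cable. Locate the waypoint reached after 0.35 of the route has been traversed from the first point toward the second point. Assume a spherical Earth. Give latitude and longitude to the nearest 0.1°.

Convert each endpoint to a unit vector on the sphere (x = cos φ cos λ, y = cos φ sin λ, z = sin φ).
The central angle between the endpoints is δ = arccos(p₁·p₂) ≈ 1.644 rad (94.2°).
Interpolate at f = 0.35 with slerp weights a = sin((1−f)δ)/sin δ ≈ 0.879, b = sin(fδ)/sin δ ≈ 0.546.
p = a·p₁ + b·p₂ ≈ (0.687, 0.228, -0.690); φ = arcsin(p_z) ≈ -43.62°, λ = atan2(p_y, p_x) ≈ 18.36°.

≈ lat 43.6°S, lon 18.4°E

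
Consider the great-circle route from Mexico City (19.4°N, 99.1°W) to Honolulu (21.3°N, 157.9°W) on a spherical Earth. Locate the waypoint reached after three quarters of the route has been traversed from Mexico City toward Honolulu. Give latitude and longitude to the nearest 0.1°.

≈ 22.9°N, 143.2°W

From cos δ = sin φ₁ sin φ₂ + cos φ₁ cos φ₂ cos Δλ, the central angle is δ ≈ 0.957 rad (54.8°).
Interpolate at f = 3/4 with slerp weights a = sin((1−f)δ)/sin δ ≈ 0.290, b = sin(fδ)/sin δ ≈ 0.805.
p = a·p₁ + b·p₂ ≈ (-0.738, -0.552, 0.389); φ = arcsin(p_z) ≈ 22.86°, λ = atan2(p_y, p_x) ≈ -143.20°.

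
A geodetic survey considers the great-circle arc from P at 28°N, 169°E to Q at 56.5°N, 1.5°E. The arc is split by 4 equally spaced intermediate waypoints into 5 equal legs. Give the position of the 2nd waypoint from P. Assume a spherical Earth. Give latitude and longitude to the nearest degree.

The haversine formula gives a central angle δ ≈ 1.655 rad (94.8°) between the endpoints.
Interpolate at f = 2/5 with slerp weights a = sin((1−f)δ)/sin δ ≈ 0.841, b = sin(fδ)/sin δ ≈ 0.617.
p = a·p₁ + b·p₂ ≈ (-0.388, 0.151, 0.909); φ = arcsin(p_z) ≈ 65.39°, λ = atan2(p_y, p_x) ≈ 158.81°.

≈ 65°N, 159°E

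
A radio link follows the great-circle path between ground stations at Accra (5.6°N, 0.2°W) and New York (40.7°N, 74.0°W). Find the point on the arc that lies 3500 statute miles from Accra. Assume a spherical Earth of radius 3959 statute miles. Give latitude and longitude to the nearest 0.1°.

Convert each endpoint to a unit vector on the sphere (x = cos φ cos λ, y = cos φ sin λ, z = sin φ).
The central angle between the endpoints is δ = arccos(p₁·p₂) ≈ 1.293 rad (74.1°). The total great-circle distance is δ·R ≈ 1.293 × 3959 ≈ 5119 mi, so the target fraction is f = 3500/5119 ≈ 0.684.
Interpolate at f ≈ 0.684 with slerp weights a = sin((1−f)δ)/sin δ ≈ 0.414, b = sin(fδ)/sin δ ≈ 0.804.
p = a·p₁ + b·p₂ ≈ (0.580, -0.587, 0.565); φ = arcsin(p_z) ≈ 34.38°, λ = atan2(p_y, p_x) ≈ -45.38°.

≈ 34.4°N, 45.4°W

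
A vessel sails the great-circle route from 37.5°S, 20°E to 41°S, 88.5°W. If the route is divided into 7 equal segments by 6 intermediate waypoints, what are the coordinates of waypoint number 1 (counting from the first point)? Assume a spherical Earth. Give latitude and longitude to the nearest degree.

≈ 45°S, 9°E

Write both endpoints as unit vectors p₁, p₂ with components (cos φ cos λ, cos φ sin λ, sin φ).
The central angle between the endpoints is δ = arccos(p₁·p₂) ≈ 1.360 rad (77.9°).
Interpolate at f = 1/7 with slerp weights a = sin((1−f)δ)/sin δ ≈ 0.940, b = sin(fδ)/sin δ ≈ 0.197.
p = a·p₁ + b·p₂ ≈ (0.705, 0.106, -0.702); φ = arcsin(p_z) ≈ -44.56°, λ = atan2(p_y, p_x) ≈ 8.56°.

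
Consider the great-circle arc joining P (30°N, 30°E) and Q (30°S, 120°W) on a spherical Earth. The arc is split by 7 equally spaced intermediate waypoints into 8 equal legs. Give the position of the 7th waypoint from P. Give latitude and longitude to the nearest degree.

From cos δ = sin φ₁ sin φ₂ + cos φ₁ cos φ₂ cos Δλ, the central angle is δ ≈ 2.689 rad (154.1°).
Interpolate at f = 7/8 with slerp weights a = sin((1−f)δ)/sin δ ≈ 0.755, b = sin(fδ)/sin δ ≈ 1.623.
p = a·p₁ + b·p₂ ≈ (-0.137, -0.890, -0.434); φ = arcsin(p_z) ≈ -25.73°, λ = atan2(p_y, p_x) ≈ -98.72°.

≈ (26°S, 99°W)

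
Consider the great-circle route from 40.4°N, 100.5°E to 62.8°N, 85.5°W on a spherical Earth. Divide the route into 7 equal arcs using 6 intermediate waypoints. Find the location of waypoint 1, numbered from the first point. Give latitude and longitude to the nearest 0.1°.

≈ 51.3°N, 101.4°E

Convert each endpoint to a unit vector on the sphere (x = cos φ cos λ, y = cos φ sin λ, z = sin φ).
The central angle between the endpoints is δ = arccos(p₁·p₂) ≈ 1.338 rad (76.7°).
Interpolate at f = 1/7 with slerp weights a = sin((1−f)δ)/sin δ ≈ 0.937, b = sin(fδ)/sin δ ≈ 0.195.
p = a·p₁ + b·p₂ ≈ (-0.123, 0.612, 0.781); φ = arcsin(p_z) ≈ 51.34°, λ = atan2(p_y, p_x) ≈ 101.36°.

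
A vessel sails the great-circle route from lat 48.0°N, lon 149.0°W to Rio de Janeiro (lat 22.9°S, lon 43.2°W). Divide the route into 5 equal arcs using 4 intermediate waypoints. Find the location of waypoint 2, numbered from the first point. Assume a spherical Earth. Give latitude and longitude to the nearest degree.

≈ lat 28°N, lon 94°W

Write both endpoints as unit vectors p₁, p₂ with components (cos φ cos λ, cos φ sin λ, sin φ).
The central angle between the endpoints is δ = arccos(p₁·p₂) ≈ 2.045 rad (117.2°).
Interpolate at f = 2/5 with slerp weights a = sin((1−f)δ)/sin δ ≈ 1.059, b = sin(fδ)/sin δ ≈ 0.821.
p = a·p₁ + b·p₂ ≈ (-0.056, -0.882, 0.467); φ = arcsin(p_z) ≈ 27.86°, λ = atan2(p_y, p_x) ≈ -93.64°.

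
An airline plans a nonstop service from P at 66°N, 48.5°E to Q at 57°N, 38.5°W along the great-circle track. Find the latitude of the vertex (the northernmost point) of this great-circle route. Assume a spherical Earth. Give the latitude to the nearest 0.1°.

The great circle lies in the plane with unit normal n̂ = (p₁ × p₂)/|p₁ × p₂|.
Here n̂_z ≈ -0.352; the vertex latitude is φ_max = arccos|n̂_z| ≈ 69.4°.
Check via Clairaut: cos φ_max = |cos φ₁| · sin C = cos(66.0°)·sin(59.9°) ≈ 0.352, again giving ≈ 69.4°.

≈ 69.4°N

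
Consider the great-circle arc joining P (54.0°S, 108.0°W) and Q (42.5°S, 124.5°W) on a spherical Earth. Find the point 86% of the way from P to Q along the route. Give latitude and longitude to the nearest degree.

The haversine formula gives a central angle δ ≈ 0.276 rad (15.8°) between the endpoints.
Interpolate at f = 0.86 with slerp weights a = sin((1−f)δ)/sin δ ≈ 0.142, b = sin(fδ)/sin δ ≈ 0.863.
p = a·p₁ + b·p₂ ≈ (-0.386, -0.604, -0.698); φ = arcsin(p_z) ≈ -44.24°, λ = atan2(p_y, p_x) ≈ -122.61°.

≈ (44°S, 123°W)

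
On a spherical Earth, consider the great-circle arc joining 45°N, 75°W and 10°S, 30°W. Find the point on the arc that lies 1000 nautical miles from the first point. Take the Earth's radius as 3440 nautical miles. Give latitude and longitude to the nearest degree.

≈ 33°N, 60°W

The haversine formula gives a central angle δ ≈ 1.192 rad (68.3°) between the endpoints. The total great-circle distance is δ·R ≈ 1.192 × 3440 ≈ 4101 nmi, so the target fraction is f = 1000/4101 ≈ 0.244.
Interpolate at f ≈ 0.244 with slerp weights a = sin((1−f)δ)/sin δ ≈ 0.844, b = sin(fδ)/sin δ ≈ 0.308.
p = a·p₁ + b·p₂ ≈ (0.418, -0.728, 0.543); φ = arcsin(p_z) ≈ 32.91°, λ = atan2(p_y, p_x) ≈ -60.18°.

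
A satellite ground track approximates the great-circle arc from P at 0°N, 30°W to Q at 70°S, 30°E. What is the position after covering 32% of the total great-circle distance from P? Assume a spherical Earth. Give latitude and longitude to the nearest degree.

The haversine formula gives a central angle δ ≈ 1.399 rad (80.2°) between the endpoints.
Interpolate at f = 0.32 with slerp weights a = sin((1−f)δ)/sin δ ≈ 0.826, b = sin(fδ)/sin δ ≈ 0.439.
p = a·p₁ + b·p₂ ≈ (0.846, -0.338, -0.413); φ = arcsin(p_z) ≈ -24.38°, λ = atan2(p_y, p_x) ≈ -21.79°.

≈ 24°S, 22°W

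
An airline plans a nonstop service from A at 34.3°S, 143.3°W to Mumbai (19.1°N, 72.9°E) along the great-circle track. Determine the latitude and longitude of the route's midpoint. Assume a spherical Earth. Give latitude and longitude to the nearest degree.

≈ 23°S, 133°E

Write both endpoints as unit vectors p₁, p₂ with components (cos φ cos λ, cos φ sin λ, sin φ).
The central angle between the endpoints is δ = arccos(p₁·p₂) ≈ 2.522 rad (144.5°).
Interpolate at f = 1/2 with slerp weights a = sin((1−f)δ)/sin δ ≈ 1.641, b = sin(fδ)/sin δ ≈ 1.641.
p = a·p₁ + b·p₂ ≈ (-0.631, 0.672, -0.388); φ = arcsin(p_z) ≈ -22.82°, λ = atan2(p_y, p_x) ≈ 133.20°.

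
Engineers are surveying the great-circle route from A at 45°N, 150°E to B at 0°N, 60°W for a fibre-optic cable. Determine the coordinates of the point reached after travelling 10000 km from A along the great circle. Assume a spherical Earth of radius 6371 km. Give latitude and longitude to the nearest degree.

Convert each endpoint to a unit vector on the sphere (x = cos φ cos λ, y = cos φ sin λ, z = sin φ).
The central angle between the endpoints is δ = arccos(p₁·p₂) ≈ 2.230 rad (127.8°). The total great-circle distance is δ·R ≈ 2.230 × 6371 ≈ 14206 km, so the target fraction is f = 10000/14206 ≈ 0.704.
Interpolate at f ≈ 0.704 with slerp weights a = sin((1−f)δ)/sin δ ≈ 0.776, b = sin(fδ)/sin δ ≈ 1.265.
p = a·p₁ + b·p₂ ≈ (0.157, -0.821, 0.549); φ = arcsin(p_z) ≈ 33.27°, λ = atan2(p_y, p_x) ≈ -79.15°.

≈ 33°N, 79°W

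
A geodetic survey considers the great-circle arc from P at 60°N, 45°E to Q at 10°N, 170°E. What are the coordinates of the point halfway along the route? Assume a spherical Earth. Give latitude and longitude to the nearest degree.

Write both endpoints as unit vectors p₁, p₂ with components (cos φ cos λ, cos φ sin λ, sin φ).
The central angle between the endpoints is δ = arccos(p₁·p₂) ≈ 1.703 rad (97.6°).
Interpolate at f = 1/2 with slerp weights a = sin((1−f)δ)/sin δ ≈ 0.759, b = sin(fδ)/sin δ ≈ 0.759.
p = a·p₁ + b·p₂ ≈ (-0.468, 0.398, 0.789); φ = arcsin(p_z) ≈ 52.10°, λ = atan2(p_y, p_x) ≈ 139.60°.

≈ 52°N, 140°E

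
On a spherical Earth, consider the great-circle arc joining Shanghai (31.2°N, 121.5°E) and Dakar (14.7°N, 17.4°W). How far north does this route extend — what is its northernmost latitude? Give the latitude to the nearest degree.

The great circle lies in the plane with unit normal n̂ = (p₁ × p₂)/|p₁ × p₂|.
Here n̂_z ≈ -0.625; the vertex latitude is φ_max = arccos|n̂_z| ≈ 51.3°.

≈ 51°N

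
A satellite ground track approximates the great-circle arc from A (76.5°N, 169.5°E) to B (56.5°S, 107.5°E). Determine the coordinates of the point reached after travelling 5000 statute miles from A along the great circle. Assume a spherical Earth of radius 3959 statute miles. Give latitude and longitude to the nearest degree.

Write both endpoints as unit vectors p₁, p₂ with components (cos φ cos λ, cos φ sin λ, sin φ).
The central angle between the endpoints is δ = arccos(p₁·p₂) ≈ 2.419 rad (138.6°). The total great-circle distance is δ·R ≈ 2.419 × 3959 ≈ 9578 mi, so the target fraction is f = 5000/9578 ≈ 0.522.
Interpolate at f ≈ 0.522 with slerp weights a = sin((1−f)δ)/sin δ ≈ 1.385, b = sin(fδ)/sin δ ≈ 1.442.
p = a·p₁ + b·p₂ ≈ (-0.557, 0.818, 0.144); φ = arcsin(p_z) ≈ 8.30°, λ = atan2(p_y, p_x) ≈ 124.27°.

≈ (8°N, 124°E)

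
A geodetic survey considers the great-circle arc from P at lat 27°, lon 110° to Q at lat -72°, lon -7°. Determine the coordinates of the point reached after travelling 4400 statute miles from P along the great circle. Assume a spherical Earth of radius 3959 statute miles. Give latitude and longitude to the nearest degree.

Write both endpoints as unit vectors p₁, p₂ with components (cos φ cos λ, cos φ sin λ, sin φ).
The central angle between the endpoints is δ = arccos(p₁·p₂) ≈ 2.161 rad (123.8°). The total great-circle distance is δ·R ≈ 2.161 × 3959 ≈ 8557 mi, so the target fraction is f = 4400/8557 ≈ 0.514.
Interpolate at f ≈ 0.514 with slerp weights a = sin((1−f)δ)/sin δ ≈ 1.044, b = sin(fδ)/sin δ ≈ 1.079.
p = a·p₁ + b·p₂ ≈ (0.013, 0.834, -0.552); φ = arcsin(p_z) ≈ -33.52°, λ = atan2(p_y, p_x) ≈ 89.12°.

≈ lat -34°, lon 89°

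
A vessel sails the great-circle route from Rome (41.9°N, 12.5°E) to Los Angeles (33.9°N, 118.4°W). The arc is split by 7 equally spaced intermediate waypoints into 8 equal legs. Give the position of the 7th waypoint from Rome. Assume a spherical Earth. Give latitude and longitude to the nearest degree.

Convert each endpoint to a unit vector on the sphere (x = cos φ cos λ, y = cos φ sin λ, z = sin φ).
The central angle between the endpoints is δ = arccos(p₁·p₂) ≈ 1.603 rad (91.8°).
Interpolate at f = 7/8 with slerp weights a = sin((1−f)δ)/sin δ ≈ 0.199, b = sin(fδ)/sin δ ≈ 0.986.
p = a·p₁ + b·p₂ ≈ (-0.245, -0.688, 0.683); φ = arcsin(p_z) ≈ 43.09°, λ = atan2(p_y, p_x) ≈ -109.58°.

≈ 43°N, 110°W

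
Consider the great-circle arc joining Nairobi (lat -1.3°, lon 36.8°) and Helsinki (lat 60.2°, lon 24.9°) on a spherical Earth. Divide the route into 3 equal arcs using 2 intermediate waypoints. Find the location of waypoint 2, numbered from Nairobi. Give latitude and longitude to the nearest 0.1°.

≈ lat 39.8°, lon 31.1°

Write both endpoints as unit vectors p₁, p₂ with components (cos φ cos λ, cos φ sin λ, sin φ).
The central angle between the endpoints is δ = arccos(p₁·p₂) ≈ 1.085 rad (62.2°).
Interpolate at f = 2/3 with slerp weights a = sin((1−f)δ)/sin δ ≈ 0.400, b = sin(fδ)/sin δ ≈ 0.749.
p = a·p₁ + b·p₂ ≈ (0.658, 0.396, 0.641); φ = arcsin(p_z) ≈ 39.83°, λ = atan2(p_y, p_x) ≈ 31.07°.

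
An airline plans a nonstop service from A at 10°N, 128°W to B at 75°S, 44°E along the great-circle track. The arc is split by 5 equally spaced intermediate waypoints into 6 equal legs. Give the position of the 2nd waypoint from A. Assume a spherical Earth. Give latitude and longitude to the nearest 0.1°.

≈ 28.2°S, 126.4°W

From cos δ = sin φ₁ sin φ₂ + cos φ₁ cos φ₂ cos Δλ, the central angle is δ ≈ 2.004 rad (114.8°).
Interpolate at f = 2/6 with slerp weights a = sin((1−f)δ)/sin δ ≈ 1.072, b = sin(fδ)/sin δ ≈ 0.683.
p = a·p₁ + b·p₂ ≈ (-0.523, -0.709, -0.473); φ = arcsin(p_z) ≈ -28.25°, λ = atan2(p_y, p_x) ≈ -126.40°.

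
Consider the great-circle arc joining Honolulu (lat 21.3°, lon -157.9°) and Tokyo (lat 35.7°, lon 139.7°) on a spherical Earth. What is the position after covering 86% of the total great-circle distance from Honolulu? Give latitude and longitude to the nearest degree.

Convert each endpoint to a unit vector on the sphere (x = cos φ cos λ, y = cos φ sin λ, z = sin φ).
The central angle between the endpoints is δ = arccos(p₁·p₂) ≈ 0.973 rad (55.8°).
Interpolate at f = 0.86 with slerp weights a = sin((1−f)δ)/sin δ ≈ 0.164, b = sin(fδ)/sin δ ≈ 0.898.
p = a·p₁ + b·p₂ ≈ (-0.698, 0.414, 0.584); φ = arcsin(p_z) ≈ 35.72°, λ = atan2(p_y, p_x) ≈ 149.32°.

≈ lat 36°, lon 149°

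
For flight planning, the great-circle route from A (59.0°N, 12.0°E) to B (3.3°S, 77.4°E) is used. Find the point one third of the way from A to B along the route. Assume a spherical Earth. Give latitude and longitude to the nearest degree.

From cos δ = sin φ₁ sin φ₂ + cos φ₁ cos φ₂ cos Δλ, the central angle is δ ≈ 1.405 rad (80.5°).
Interpolate at f = 1/3 with slerp weights a = sin((1−f)δ)/sin δ ≈ 0.817, b = sin(fδ)/sin δ ≈ 0.458.
p = a·p₁ + b·p₂ ≈ (0.511, 0.533, 0.674); φ = arcsin(p_z) ≈ 42.36°, λ = atan2(p_y, p_x) ≈ 46.22°.

≈ (42°N, 46°E)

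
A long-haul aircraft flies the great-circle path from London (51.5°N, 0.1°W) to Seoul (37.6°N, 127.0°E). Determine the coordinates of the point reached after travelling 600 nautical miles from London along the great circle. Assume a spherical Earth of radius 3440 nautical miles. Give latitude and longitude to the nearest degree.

The haversine formula gives a central angle δ ≈ 1.390 rad (79.6°) between the endpoints. The total great-circle distance is δ·R ≈ 1.390 × 3440 ≈ 4781 nmi, so the target fraction is f = 600/4781 ≈ 0.125.
Interpolate at f ≈ 0.125 with slerp weights a = sin((1−f)δ)/sin δ ≈ 0.953, b = sin(fδ)/sin δ ≈ 0.176.
p = a·p₁ + b·p₂ ≈ (0.509, 0.111, 0.854); φ = arcsin(p_z) ≈ 58.60°, λ = atan2(p_y, p_x) ≈ 12.25°.

≈ 59°N, 12°E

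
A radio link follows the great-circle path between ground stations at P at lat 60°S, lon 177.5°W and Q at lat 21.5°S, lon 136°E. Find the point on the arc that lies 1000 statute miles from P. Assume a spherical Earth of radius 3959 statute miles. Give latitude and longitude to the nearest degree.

Write both endpoints as unit vectors p₁, p₂ with components (cos φ cos λ, cos φ sin λ, sin φ).
The central angle between the endpoints is δ = arccos(p₁·p₂) ≈ 0.879 rad (50.4°). The total great-circle distance is δ·R ≈ 0.879 × 3959 ≈ 3481 mi, so the target fraction is f = 1000/3481 ≈ 0.287.
Interpolate at f ≈ 0.287 with slerp weights a = sin((1−f)δ)/sin δ ≈ 0.761, b = sin(fδ)/sin δ ≈ 0.324.
p = a·p₁ + b·p₂ ≈ (-0.597, 0.193, -0.778); φ = arcsin(p_z) ≈ -51.11°, λ = atan2(p_y, p_x) ≈ 162.09°.

≈ lat 51°S, lon 162°E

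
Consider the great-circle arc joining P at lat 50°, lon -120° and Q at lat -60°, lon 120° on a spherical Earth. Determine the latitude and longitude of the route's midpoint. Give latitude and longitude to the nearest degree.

≈ lat -10°, lon -168°

Write both endpoints as unit vectors p₁, p₂ with components (cos φ cos λ, cos φ sin λ, sin φ).
The central angle between the endpoints is δ = arccos(p₁·p₂) ≈ 2.539 rad (145.5°).
Interpolate at f = 1/2 with slerp weights a = sin((1−f)δ)/sin δ ≈ 1.686, b = sin(fδ)/sin δ ≈ 1.686.
p = a·p₁ + b·p₂ ≈ (-0.963, -0.208, -0.169); φ = arcsin(p_z) ≈ -9.70°, λ = atan2(p_y, p_x) ≈ -167.79°.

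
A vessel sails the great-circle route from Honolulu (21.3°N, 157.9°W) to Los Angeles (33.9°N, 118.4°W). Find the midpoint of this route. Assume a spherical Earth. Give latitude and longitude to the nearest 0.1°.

≈ (29.0°N, 139.3°W)

Write both endpoints as unit vectors p₁, p₂ with components (cos φ cos λ, cos φ sin λ, sin φ).
The central angle between the endpoints is δ = arccos(p₁·p₂) ≈ 0.645 rad (36.9°).
Interpolate at f = 1/2 with slerp weights a = sin((1−f)δ)/sin δ ≈ 0.527, b = sin(fδ)/sin δ ≈ 0.527.
p = a·p₁ + b·p₂ ≈ (-0.663, -0.570, 0.486); φ = arcsin(p_z) ≈ 29.05°, λ = atan2(p_y, p_x) ≈ -139.34°.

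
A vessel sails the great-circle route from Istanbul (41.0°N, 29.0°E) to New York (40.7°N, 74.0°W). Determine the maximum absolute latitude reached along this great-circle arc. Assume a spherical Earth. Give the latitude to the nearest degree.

≈ 54°N

The great circle lies in the plane with unit normal n̂ = (p₁ × p₂)/|p₁ × p₂|.
Here n̂_z ≈ -0.584; the vertex latitude is φ_max = arccos|n̂_z| ≈ 54.2°.
Check via Clairaut: cos φ_max = |cos φ₁| · sin C = cos(41.0°)·sin(50.7°) ≈ 0.584, again giving ≈ 54.2°.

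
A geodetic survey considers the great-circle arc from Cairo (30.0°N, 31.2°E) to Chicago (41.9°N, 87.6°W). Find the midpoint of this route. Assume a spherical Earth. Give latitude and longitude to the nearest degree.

From cos δ = sin φ₁ sin φ₂ + cos φ₁ cos φ₂ cos Δλ, the central angle is δ ≈ 1.547 rad (88.7°).
Interpolate at f = 1/2 with slerp weights a = sin((1−f)δ)/sin δ ≈ 0.699, b = sin(fδ)/sin δ ≈ 0.699.
p = a·p₁ + b·p₂ ≈ (0.540, -0.206, 0.816); φ = arcsin(p_z) ≈ 54.72°, λ = atan2(p_y, p_x) ≈ -20.92°.

≈ 55°N, 21°W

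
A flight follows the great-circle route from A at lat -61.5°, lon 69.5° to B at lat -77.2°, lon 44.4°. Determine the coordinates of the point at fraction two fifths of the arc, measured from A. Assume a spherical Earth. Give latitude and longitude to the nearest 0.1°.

≈ lat -68.1°, lon 63.6°

Convert each endpoint to a unit vector on the sphere (x = cos φ cos λ, y = cos φ sin λ, z = sin φ).
The central angle between the endpoints is δ = arccos(p₁·p₂) ≈ 0.309 rad (17.7°).
Interpolate at f = 2/5 with slerp weights a = sin((1−f)δ)/sin δ ≈ 0.606, b = sin(fδ)/sin δ ≈ 0.405.
p = a·p₁ + b·p₂ ≈ (0.165, 0.334, -0.928); φ = arcsin(p_z) ≈ -68.13°, λ = atan2(p_y, p_x) ≈ 63.63°.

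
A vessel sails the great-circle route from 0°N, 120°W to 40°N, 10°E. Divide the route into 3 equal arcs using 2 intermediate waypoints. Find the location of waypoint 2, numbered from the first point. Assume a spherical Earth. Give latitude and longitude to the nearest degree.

Write both endpoints as unit vectors p₁, p₂ with components (cos φ cos λ, cos φ sin λ, sin φ).
The central angle between the endpoints is δ = arccos(p₁·p₂) ≈ 2.086 rad (119.5°).
Interpolate at f = 2/3 with slerp weights a = sin((1−f)δ)/sin δ ≈ 0.736, b = sin(fδ)/sin δ ≈ 1.130.
p = a·p₁ + b·p₂ ≈ (0.485, -0.487, 0.727); φ = arcsin(p_z) ≈ 46.60°, λ = atan2(p_y, p_x) ≈ -45.13°.

≈ 47°N, 45°W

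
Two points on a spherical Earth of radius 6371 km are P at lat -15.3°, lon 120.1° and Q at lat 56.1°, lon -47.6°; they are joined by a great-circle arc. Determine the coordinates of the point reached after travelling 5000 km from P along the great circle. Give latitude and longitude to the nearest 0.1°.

Convert each endpoint to a unit vector on the sphere (x = cos φ cos λ, y = cos φ sin λ, z = sin φ).
The central angle between the endpoints is δ = arccos(p₁·p₂) ≈ 2.411 rad (138.1°). The total great-circle distance is δ·R ≈ 2.411 × 6371 ≈ 15359 km, so the target fraction is f = 5000/15359 ≈ 0.326.
Interpolate at f ≈ 0.326 with slerp weights a = sin((1−f)δ)/sin δ ≈ 1.496, b = sin(fδ)/sin δ ≈ 1.059.
p = a·p₁ + b·p₂ ≈ (-0.325, 0.812, 0.484); φ = arcsin(p_z) ≈ 28.95°, λ = atan2(p_y, p_x) ≈ 111.83°.

≈ lat 29.0°, lon 111.8°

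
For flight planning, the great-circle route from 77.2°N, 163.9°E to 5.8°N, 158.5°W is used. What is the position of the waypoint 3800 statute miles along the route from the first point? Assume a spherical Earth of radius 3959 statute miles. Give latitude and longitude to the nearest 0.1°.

≈ 24.7°N, 161.4°W

Convert each endpoint to a unit vector on the sphere (x = cos φ cos λ, y = cos φ sin λ, z = sin φ).
The central angle between the endpoints is δ = arccos(p₁·p₂) ≈ 1.294 rad (74.1°). The total great-circle distance is δ·R ≈ 1.294 × 3959 ≈ 5123 mi, so the target fraction is f = 3800/5123 ≈ 0.742.
Interpolate at f ≈ 0.742 with slerp weights a = sin((1−f)δ)/sin δ ≈ 0.341, b = sin(fδ)/sin δ ≈ 0.851.
p = a·p₁ + b·p₂ ≈ (-0.861, -0.290, 0.419); φ = arcsin(p_z) ≈ 24.75°, λ = atan2(p_y, p_x) ≈ -161.41°.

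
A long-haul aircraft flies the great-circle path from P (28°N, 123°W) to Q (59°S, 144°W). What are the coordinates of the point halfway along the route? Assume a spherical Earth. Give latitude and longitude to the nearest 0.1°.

From cos δ = sin φ₁ sin φ₂ + cos φ₁ cos φ₂ cos Δλ, the central angle is δ ≈ 1.549 rad (88.7°).
Interpolate at f = 1/2 with slerp weights a = sin((1−f)δ)/sin δ ≈ 0.699, b = sin(fδ)/sin δ ≈ 0.699.
p = a·p₁ + b·p₂ ≈ (-0.628, -0.730, -0.271); φ = arcsin(p_z) ≈ -15.73°, λ = atan2(p_y, p_x) ≈ -130.71°.

≈ (15.7°S, 130.7°W)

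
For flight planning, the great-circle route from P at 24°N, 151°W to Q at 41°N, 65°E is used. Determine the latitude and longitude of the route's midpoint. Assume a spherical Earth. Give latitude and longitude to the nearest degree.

The haversine formula gives a central angle δ ≈ 1.866 rad (106.9°) between the endpoints.
Interpolate at f = 1/2 with slerp weights a = sin((1−f)δ)/sin δ ≈ 0.840, b = sin(fδ)/sin δ ≈ 0.840.
p = a·p₁ + b·p₂ ≈ (-0.403, 0.202, 0.892); φ = arcsin(p_z) ≈ 63.19°, λ = atan2(p_y, p_x) ≈ 153.33°.

≈ 63°N, 153°E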